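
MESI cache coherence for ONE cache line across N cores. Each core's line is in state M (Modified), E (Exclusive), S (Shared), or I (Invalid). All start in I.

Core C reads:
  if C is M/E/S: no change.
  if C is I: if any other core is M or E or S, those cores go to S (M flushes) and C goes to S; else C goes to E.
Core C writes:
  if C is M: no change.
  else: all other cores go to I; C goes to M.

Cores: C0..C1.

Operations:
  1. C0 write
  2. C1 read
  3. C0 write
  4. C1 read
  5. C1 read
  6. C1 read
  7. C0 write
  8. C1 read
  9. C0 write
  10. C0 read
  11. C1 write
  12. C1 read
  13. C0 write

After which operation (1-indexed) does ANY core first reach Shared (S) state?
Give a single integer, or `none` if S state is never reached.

Op 1: C0 write [C0 write: invalidate none -> C0=M] -> [M,I]
Op 2: C1 read [C1 read from I: others=['C0=M'] -> C1=S, others downsized to S] -> [S,S]
  -> First S state at op 2; remaining ops need not be traced.

Answer: 2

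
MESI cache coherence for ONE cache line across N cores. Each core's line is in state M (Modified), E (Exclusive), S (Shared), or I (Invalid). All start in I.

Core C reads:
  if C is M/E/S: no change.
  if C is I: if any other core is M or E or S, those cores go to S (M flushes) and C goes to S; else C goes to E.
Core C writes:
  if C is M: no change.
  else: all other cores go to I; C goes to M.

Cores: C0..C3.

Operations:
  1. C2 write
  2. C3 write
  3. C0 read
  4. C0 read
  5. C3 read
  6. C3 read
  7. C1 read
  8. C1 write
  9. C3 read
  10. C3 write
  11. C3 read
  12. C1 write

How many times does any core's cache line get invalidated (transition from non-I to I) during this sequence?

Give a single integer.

Op 1: C2 write [C2 write: invalidate none -> C2=M] -> [I,I,M,I] (invalidations this op: 0; running total: 0)
Op 2: C3 write [C3 write: invalidate ['C2=M'] -> C3=M] -> [I,I,I,M] (invalidations this op: 1; running total: 1)
Op 3: C0 read [C0 read from I: others=['C3=M'] -> C0=S, others downsized to S] -> [S,I,I,S] (invalidations this op: 0; running total: 1)
Op 4: C0 read [C0 read: already in S, no change] -> [S,I,I,S] (invalidations this op: 0; running total: 1)
Op 5: C3 read [C3 read: already in S, no change] -> [S,I,I,S] (invalidations this op: 0; running total: 1)
Op 6: C3 read [C3 read: already in S, no change] -> [S,I,I,S] (invalidations this op: 0; running total: 1)
Op 7: C1 read [C1 read from I: others=['C0=S', 'C3=S'] -> C1=S, others downsized to S] -> [S,S,I,S] (invalidations this op: 0; running total: 1)
Op 8: C1 write [C1 write: invalidate ['C0=S', 'C3=S'] -> C1=M] -> [I,M,I,I] (invalidations this op: 2; running total: 3)
Op 9: C3 read [C3 read from I: others=['C1=M'] -> C3=S, others downsized to S] -> [I,S,I,S] (invalidations this op: 0; running total: 3)
Op 10: C3 write [C3 write: invalidate ['C1=S'] -> C3=M] -> [I,I,I,M] (invalidations this op: 1; running total: 4)
Op 11: C3 read [C3 read: already in M, no change] -> [I,I,I,M] (invalidations this op: 0; running total: 4)
Op 12: C1 write [C1 write: invalidate ['C3=M'] -> C1=M] -> [I,M,I,I] (invalidations this op: 1; running total: 5)

Answer: 5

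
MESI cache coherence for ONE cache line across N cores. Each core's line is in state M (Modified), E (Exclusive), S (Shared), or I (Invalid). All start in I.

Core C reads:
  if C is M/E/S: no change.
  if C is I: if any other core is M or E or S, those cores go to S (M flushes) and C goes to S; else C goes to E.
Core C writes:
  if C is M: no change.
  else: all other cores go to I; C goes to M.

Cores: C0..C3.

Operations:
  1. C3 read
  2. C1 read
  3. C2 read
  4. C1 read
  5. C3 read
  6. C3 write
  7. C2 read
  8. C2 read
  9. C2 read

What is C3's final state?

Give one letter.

Answer: S

Derivation:
Op 1: C3 read [C3 read from I: no other sharers -> C3=E (exclusive)] -> [I,I,I,E]
Op 2: C1 read [C1 read from I: others=['C3=E'] -> C1=S, others downsized to S] -> [I,S,I,S]
Op 3: C2 read [C2 read from I: others=['C1=S', 'C3=S'] -> C2=S, others downsized to S] -> [I,S,S,S]
Op 4: C1 read [C1 read: already in S, no change] -> [I,S,S,S]
Op 5: C3 read [C3 read: already in S, no change] -> [I,S,S,S]
Op 6: C3 write [C3 write: invalidate ['C1=S', 'C2=S'] -> C3=M] -> [I,I,I,M]
Op 7: C2 read [C2 read from I: others=['C3=M'] -> C2=S, others downsized to S] -> [I,I,S,S]
Op 8: C2 read [C2 read: already in S, no change] -> [I,I,S,S]
Op 9: C2 read [C2 read: already in S, no change] -> [I,I,S,S]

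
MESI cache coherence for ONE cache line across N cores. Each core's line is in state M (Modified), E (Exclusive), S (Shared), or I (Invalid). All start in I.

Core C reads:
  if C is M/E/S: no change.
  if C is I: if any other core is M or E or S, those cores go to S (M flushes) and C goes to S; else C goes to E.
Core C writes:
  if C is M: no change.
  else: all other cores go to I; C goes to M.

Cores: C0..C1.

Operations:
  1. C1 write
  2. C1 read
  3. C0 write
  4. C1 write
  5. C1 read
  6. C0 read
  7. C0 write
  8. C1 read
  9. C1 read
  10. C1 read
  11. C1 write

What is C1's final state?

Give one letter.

Op 1: C1 write [C1 write: invalidate none -> C1=M] -> [I,M]
Op 2: C1 read [C1 read: already in M, no change] -> [I,M]
Op 3: C0 write [C0 write: invalidate ['C1=M'] -> C0=M] -> [M,I]
Op 4: C1 write [C1 write: invalidate ['C0=M'] -> C1=M] -> [I,M]
Op 5: C1 read [C1 read: already in M, no change] -> [I,M]
Op 6: C0 read [C0 read from I: others=['C1=M'] -> C0=S, others downsized to S] -> [S,S]
Op 7: C0 write [C0 write: invalidate ['C1=S'] -> C0=M] -> [M,I]
Op 8: C1 read [C1 read from I: others=['C0=M'] -> C1=S, others downsized to S] -> [S,S]
Op 9: C1 read [C1 read: already in S, no change] -> [S,S]
Op 10: C1 read [C1 read: already in S, no change] -> [S,S]
Op 11: C1 write [C1 write: invalidate ['C0=S'] -> C1=M] -> [I,M]

Answer: M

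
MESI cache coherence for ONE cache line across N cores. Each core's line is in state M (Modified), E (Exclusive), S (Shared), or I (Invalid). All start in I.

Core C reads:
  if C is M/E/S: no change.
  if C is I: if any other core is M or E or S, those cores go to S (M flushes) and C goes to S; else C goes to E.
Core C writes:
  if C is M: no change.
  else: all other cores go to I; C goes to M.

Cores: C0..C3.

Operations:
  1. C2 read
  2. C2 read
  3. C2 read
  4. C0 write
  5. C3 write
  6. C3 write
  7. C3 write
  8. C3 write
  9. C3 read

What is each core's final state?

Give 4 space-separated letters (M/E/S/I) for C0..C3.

Answer: I I I M

Derivation:
Op 1: C2 read [C2 read from I: no other sharers -> C2=E (exclusive)] -> [I,I,E,I]
Op 2: C2 read [C2 read: already in E, no change] -> [I,I,E,I]
Op 3: C2 read [C2 read: already in E, no change] -> [I,I,E,I]
Op 4: C0 write [C0 write: invalidate ['C2=E'] -> C0=M] -> [M,I,I,I]
Op 5: C3 write [C3 write: invalidate ['C0=M'] -> C3=M] -> [I,I,I,M]
Op 6: C3 write [C3 write: already M (modified), no change] -> [I,I,I,M]
Op 7: C3 write [C3 write: already M (modified), no change] -> [I,I,I,M]
Op 8: C3 write [C3 write: already M (modified), no change] -> [I,I,I,M]
Op 9: C3 read [C3 read: already in M, no change] -> [I,I,I,M]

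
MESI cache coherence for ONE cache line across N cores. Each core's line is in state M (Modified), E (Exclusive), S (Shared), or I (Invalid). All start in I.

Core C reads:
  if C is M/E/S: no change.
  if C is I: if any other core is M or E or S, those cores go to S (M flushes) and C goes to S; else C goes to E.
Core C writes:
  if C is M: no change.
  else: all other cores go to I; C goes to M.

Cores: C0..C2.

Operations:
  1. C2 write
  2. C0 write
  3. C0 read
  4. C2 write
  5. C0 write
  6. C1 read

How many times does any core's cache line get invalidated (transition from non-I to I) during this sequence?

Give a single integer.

Op 1: C2 write [C2 write: invalidate none -> C2=M] -> [I,I,M] (invalidations this op: 0; running total: 0)
Op 2: C0 write [C0 write: invalidate ['C2=M'] -> C0=M] -> [M,I,I] (invalidations this op: 1; running total: 1)
Op 3: C0 read [C0 read: already in M, no change] -> [M,I,I] (invalidations this op: 0; running total: 1)
Op 4: C2 write [C2 write: invalidate ['C0=M'] -> C2=M] -> [I,I,M] (invalidations this op: 1; running total: 2)
Op 5: C0 write [C0 write: invalidate ['C2=M'] -> C0=M] -> [M,I,I] (invalidations this op: 1; running total: 3)
Op 6: C1 read [C1 read from I: others=['C0=M'] -> C1=S, others downsized to S] -> [S,S,I] (invalidations this op: 0; running total: 3)

Answer: 3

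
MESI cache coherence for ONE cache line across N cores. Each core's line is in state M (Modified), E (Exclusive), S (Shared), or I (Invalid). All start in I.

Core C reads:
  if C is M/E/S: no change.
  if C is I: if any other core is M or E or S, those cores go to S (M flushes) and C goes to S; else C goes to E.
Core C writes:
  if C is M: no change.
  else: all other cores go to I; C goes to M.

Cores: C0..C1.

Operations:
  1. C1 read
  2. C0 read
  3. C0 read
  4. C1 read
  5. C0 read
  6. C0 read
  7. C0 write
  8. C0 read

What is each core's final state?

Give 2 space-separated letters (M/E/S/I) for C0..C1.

Answer: M I

Derivation:
Op 1: C1 read [C1 read from I: no other sharers -> C1=E (exclusive)] -> [I,E]
Op 2: C0 read [C0 read from I: others=['C1=E'] -> C0=S, others downsized to S] -> [S,S]
Op 3: C0 read [C0 read: already in S, no change] -> [S,S]
Op 4: C1 read [C1 read: already in S, no change] -> [S,S]
Op 5: C0 read [C0 read: already in S, no change] -> [S,S]
Op 6: C0 read [C0 read: already in S, no change] -> [S,S]
Op 7: C0 write [C0 write: invalidate ['C1=S'] -> C0=M] -> [M,I]
Op 8: C0 read [C0 read: already in M, no change] -> [M,I]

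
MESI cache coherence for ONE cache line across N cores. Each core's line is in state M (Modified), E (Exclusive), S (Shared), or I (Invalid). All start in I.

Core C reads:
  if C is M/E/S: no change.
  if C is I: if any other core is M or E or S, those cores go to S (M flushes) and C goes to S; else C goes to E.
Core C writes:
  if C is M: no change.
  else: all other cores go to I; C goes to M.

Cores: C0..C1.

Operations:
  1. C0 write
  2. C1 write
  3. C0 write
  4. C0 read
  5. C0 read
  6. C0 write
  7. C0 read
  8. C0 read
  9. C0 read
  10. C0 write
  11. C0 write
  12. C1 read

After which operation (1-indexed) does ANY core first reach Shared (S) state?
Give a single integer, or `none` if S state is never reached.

Op 1: C0 write [C0 write: invalidate none -> C0=M] -> [M,I]
Op 2: C1 write [C1 write: invalidate ['C0=M'] -> C1=M] -> [I,M]
Op 3: C0 write [C0 write: invalidate ['C1=M'] -> C0=M] -> [M,I]
Op 4: C0 read [C0 read: already in M, no change] -> [M,I]
Op 5: C0 read [C0 read: already in M, no change] -> [M,I]
Op 6: C0 write [C0 write: already M (modified), no change] -> [M,I]
Op 7: C0 read [C0 read: already in M, no change] -> [M,I]
Op 8: C0 read [C0 read: already in M, no change] -> [M,I]
Op 9: C0 read [C0 read: already in M, no change] -> [M,I]
Op 10: C0 write [C0 write: already M (modified), no change] -> [M,I]
Op 11: C0 write [C0 write: already M (modified), no change] -> [M,I]
Op 12: C1 read [C1 read from I: others=['C0=M'] -> C1=S, others downsized to S] -> [S,S]
  -> First S state at op 12; remaining ops need not be traced.

Answer: 12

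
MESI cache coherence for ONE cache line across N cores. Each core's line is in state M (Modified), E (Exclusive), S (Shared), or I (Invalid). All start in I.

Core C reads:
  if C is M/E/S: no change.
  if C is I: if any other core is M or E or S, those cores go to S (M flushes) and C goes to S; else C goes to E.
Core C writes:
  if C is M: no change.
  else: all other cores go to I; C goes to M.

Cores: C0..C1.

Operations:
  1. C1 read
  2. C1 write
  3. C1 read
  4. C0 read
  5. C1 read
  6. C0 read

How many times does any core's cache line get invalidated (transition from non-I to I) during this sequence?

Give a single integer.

Answer: 0

Derivation:
Op 1: C1 read [C1 read from I: no other sharers -> C1=E (exclusive)] -> [I,E] (invalidations this op: 0; running total: 0)
Op 2: C1 write [C1 write: invalidate none -> C1=M] -> [I,M] (invalidations this op: 0; running total: 0)
Op 3: C1 read [C1 read: already in M, no change] -> [I,M] (invalidations this op: 0; running total: 0)
Op 4: C0 read [C0 read from I: others=['C1=M'] -> C0=S, others downsized to S] -> [S,S] (invalidations this op: 0; running total: 0)
Op 5: C1 read [C1 read: already in S, no change] -> [S,S] (invalidations this op: 0; running total: 0)
Op 6: C0 read [C0 read: already in S, no change] -> [S,S] (invalidations this op: 0; running total: 0)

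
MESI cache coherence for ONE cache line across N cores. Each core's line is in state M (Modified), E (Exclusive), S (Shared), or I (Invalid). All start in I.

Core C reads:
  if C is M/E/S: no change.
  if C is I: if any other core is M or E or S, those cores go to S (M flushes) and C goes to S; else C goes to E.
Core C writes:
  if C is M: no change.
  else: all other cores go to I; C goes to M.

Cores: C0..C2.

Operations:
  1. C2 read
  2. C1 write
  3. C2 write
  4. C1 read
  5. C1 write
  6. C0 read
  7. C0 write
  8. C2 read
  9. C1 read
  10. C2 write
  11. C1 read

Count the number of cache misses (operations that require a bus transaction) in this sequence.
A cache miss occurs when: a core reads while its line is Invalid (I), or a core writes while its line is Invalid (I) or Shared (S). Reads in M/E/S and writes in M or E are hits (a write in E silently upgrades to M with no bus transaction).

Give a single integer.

Answer: 11

Derivation:
Op 1: C2 read [C2 read from I: no other sharers -> C2=E (exclusive)] -> [I,I,E] [MISS #1: read from I]
Op 2: C1 write [C1 write: invalidate ['C2=E'] -> C1=M] -> [I,M,I] [MISS #2: write from I]
Op 3: C2 write [C2 write: invalidate ['C1=M'] -> C2=M] -> [I,I,M] [MISS #3: write from I]
Op 4: C1 read [C1 read from I: others=['C2=M'] -> C1=S, others downsized to S] -> [I,S,S] [MISS #4: read from I]
Op 5: C1 write [C1 write: invalidate ['C2=S'] -> C1=M] -> [I,M,I] [MISS #5: write from S]
Op 6: C0 read [C0 read from I: others=['C1=M'] -> C0=S, others downsized to S] -> [S,S,I] [MISS #6: read from I]
Op 7: C0 write [C0 write: invalidate ['C1=S'] -> C0=M] -> [M,I,I] [MISS #7: write from S]
Op 8: C2 read [C2 read from I: others=['C0=M'] -> C2=S, others downsized to S] -> [S,I,S] [MISS #8: read from I]
Op 9: C1 read [C1 read from I: others=['C0=S', 'C2=S'] -> C1=S, others downsized to S] -> [S,S,S] [MISS #9: read from I]
Op 10: C2 write [C2 write: invalidate ['C0=S', 'C1=S'] -> C2=M] -> [I,I,M] [MISS #10: write from S]
Op 11: C1 read [C1 read from I: others=['C2=M'] -> C1=S, others downsized to S] -> [I,S,S] [MISS #11: read from I]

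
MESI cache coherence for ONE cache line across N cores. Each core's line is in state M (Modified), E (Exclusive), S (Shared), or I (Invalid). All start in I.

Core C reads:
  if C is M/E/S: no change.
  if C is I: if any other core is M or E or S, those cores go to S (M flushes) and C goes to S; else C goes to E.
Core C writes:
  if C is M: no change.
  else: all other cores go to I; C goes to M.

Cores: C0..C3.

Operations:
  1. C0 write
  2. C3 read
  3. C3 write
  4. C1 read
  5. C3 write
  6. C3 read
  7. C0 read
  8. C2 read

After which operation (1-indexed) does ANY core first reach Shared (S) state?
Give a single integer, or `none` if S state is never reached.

Op 1: C0 write [C0 write: invalidate none -> C0=M] -> [M,I,I,I]
Op 2: C3 read [C3 read from I: others=['C0=M'] -> C3=S, others downsized to S] -> [S,I,I,S]
  -> First S state at op 2; remaining ops need not be traced.

Answer: 2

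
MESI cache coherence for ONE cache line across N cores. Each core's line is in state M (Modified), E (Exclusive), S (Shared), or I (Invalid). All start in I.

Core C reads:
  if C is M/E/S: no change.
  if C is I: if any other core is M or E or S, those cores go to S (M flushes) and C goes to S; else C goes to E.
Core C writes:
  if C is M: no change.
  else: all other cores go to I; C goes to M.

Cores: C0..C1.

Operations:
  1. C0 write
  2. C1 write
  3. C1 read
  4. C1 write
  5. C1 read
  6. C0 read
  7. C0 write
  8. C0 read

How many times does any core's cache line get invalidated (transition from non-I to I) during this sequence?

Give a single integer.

Op 1: C0 write [C0 write: invalidate none -> C0=M] -> [M,I] (invalidations this op: 0; running total: 0)
Op 2: C1 write [C1 write: invalidate ['C0=M'] -> C1=M] -> [I,M] (invalidations this op: 1; running total: 1)
Op 3: C1 read [C1 read: already in M, no change] -> [I,M] (invalidations this op: 0; running total: 1)
Op 4: C1 write [C1 write: already M (modified), no change] -> [I,M] (invalidations this op: 0; running total: 1)
Op 5: C1 read [C1 read: already in M, no change] -> [I,M] (invalidations this op: 0; running total: 1)
Op 6: C0 read [C0 read from I: others=['C1=M'] -> C0=S, others downsized to S] -> [S,S] (invalidations this op: 0; running total: 1)
Op 7: C0 write [C0 write: invalidate ['C1=S'] -> C0=M] -> [M,I] (invalidations this op: 1; running total: 2)
Op 8: C0 read [C0 read: already in M, no change] -> [M,I] (invalidations this op: 0; running total: 2)

Answer: 2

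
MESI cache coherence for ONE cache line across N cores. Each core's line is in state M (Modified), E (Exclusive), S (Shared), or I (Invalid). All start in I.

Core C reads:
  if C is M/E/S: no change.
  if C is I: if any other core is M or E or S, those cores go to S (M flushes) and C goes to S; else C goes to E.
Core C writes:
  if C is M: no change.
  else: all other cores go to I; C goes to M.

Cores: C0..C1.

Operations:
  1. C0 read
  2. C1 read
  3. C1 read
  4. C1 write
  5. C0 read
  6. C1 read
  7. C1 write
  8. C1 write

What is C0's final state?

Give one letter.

Answer: I

Derivation:
Op 1: C0 read [C0 read from I: no other sharers -> C0=E (exclusive)] -> [E,I]
Op 2: C1 read [C1 read from I: others=['C0=E'] -> C1=S, others downsized to S] -> [S,S]
Op 3: C1 read [C1 read: already in S, no change] -> [S,S]
Op 4: C1 write [C1 write: invalidate ['C0=S'] -> C1=M] -> [I,M]
Op 5: C0 read [C0 read from I: others=['C1=M'] -> C0=S, others downsized to S] -> [S,S]
Op 6: C1 read [C1 read: already in S, no change] -> [S,S]
Op 7: C1 write [C1 write: invalidate ['C0=S'] -> C1=M] -> [I,M]
Op 8: C1 write [C1 write: already M (modified), no change] -> [I,M]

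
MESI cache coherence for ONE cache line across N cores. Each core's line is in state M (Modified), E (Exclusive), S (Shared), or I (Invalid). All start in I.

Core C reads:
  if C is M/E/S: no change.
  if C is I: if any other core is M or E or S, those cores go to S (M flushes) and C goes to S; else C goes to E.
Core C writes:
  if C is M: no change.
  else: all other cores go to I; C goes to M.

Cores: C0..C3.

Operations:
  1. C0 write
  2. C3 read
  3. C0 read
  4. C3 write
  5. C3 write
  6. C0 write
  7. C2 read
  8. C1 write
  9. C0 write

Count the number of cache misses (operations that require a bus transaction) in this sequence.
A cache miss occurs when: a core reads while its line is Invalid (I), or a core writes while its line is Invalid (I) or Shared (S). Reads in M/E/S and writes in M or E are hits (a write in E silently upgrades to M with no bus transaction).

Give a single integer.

Op 1: C0 write [C0 write: invalidate none -> C0=M] -> [M,I,I,I] [MISS #1: write from I]
Op 2: C3 read [C3 read from I: others=['C0=M'] -> C3=S, others downsized to S] -> [S,I,I,S] [MISS #2: read from I]
Op 3: C0 read [C0 read: already in S, no change] -> [S,I,I,S] [hit: read from S]
Op 4: C3 write [C3 write: invalidate ['C0=S'] -> C3=M] -> [I,I,I,M] [MISS #3: write from S]
Op 5: C3 write [C3 write: already M (modified), no change] -> [I,I,I,M] [hit: write from M]
Op 6: C0 write [C0 write: invalidate ['C3=M'] -> C0=M] -> [M,I,I,I] [MISS #4: write from I]
Op 7: C2 read [C2 read from I: others=['C0=M'] -> C2=S, others downsized to S] -> [S,I,S,I] [MISS #5: read from I]
Op 8: C1 write [C1 write: invalidate ['C0=S', 'C2=S'] -> C1=M] -> [I,M,I,I] [MISS #6: write from I]
Op 9: C0 write [C0 write: invalidate ['C1=M'] -> C0=M] -> [M,I,I,I] [MISS #7: write from I]

Answer: 7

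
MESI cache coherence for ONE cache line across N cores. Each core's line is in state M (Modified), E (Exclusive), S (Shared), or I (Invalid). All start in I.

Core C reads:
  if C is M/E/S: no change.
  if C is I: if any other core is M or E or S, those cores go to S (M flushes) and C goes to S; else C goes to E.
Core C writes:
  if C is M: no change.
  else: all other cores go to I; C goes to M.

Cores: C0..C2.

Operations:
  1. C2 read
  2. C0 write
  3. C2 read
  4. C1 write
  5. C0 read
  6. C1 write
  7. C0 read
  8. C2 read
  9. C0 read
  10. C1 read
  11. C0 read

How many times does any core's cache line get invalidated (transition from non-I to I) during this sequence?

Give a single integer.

Answer: 4

Derivation:
Op 1: C2 read [C2 read from I: no other sharers -> C2=E (exclusive)] -> [I,I,E] (invalidations this op: 0; running total: 0)
Op 2: C0 write [C0 write: invalidate ['C2=E'] -> C0=M] -> [M,I,I] (invalidations this op: 1; running total: 1)
Op 3: C2 read [C2 read from I: others=['C0=M'] -> C2=S, others downsized to S] -> [S,I,S] (invalidations this op: 0; running total: 1)
Op 4: C1 write [C1 write: invalidate ['C0=S', 'C2=S'] -> C1=M] -> [I,M,I] (invalidations this op: 2; running total: 3)
Op 5: C0 read [C0 read from I: others=['C1=M'] -> C0=S, others downsized to S] -> [S,S,I] (invalidations this op: 0; running total: 3)
Op 6: C1 write [C1 write: invalidate ['C0=S'] -> C1=M] -> [I,M,I] (invalidations this op: 1; running total: 4)
Op 7: C0 read [C0 read from I: others=['C1=M'] -> C0=S, others downsized to S] -> [S,S,I] (invalidations this op: 0; running total: 4)
Op 8: C2 read [C2 read from I: others=['C0=S', 'C1=S'] -> C2=S, others downsized to S] -> [S,S,S] (invalidations this op: 0; running total: 4)
Op 9: C0 read [C0 read: already in S, no change] -> [S,S,S] (invalidations this op: 0; running total: 4)
Op 10: C1 read [C1 read: already in S, no change] -> [S,S,S] (invalidations this op: 0; running total: 4)
Op 11: C0 read [C0 read: already in S, no change] -> [S,S,S] (invalidations this op: 0; running total: 4)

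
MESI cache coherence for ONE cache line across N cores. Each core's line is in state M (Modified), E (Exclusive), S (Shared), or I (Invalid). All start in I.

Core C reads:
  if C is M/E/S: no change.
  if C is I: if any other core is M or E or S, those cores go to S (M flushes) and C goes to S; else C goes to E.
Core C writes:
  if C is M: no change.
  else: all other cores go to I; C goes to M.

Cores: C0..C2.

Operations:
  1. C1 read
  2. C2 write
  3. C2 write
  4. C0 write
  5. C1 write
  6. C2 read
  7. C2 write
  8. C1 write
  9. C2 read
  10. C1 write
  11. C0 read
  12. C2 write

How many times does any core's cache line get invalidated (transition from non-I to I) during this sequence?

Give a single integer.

Op 1: C1 read [C1 read from I: no other sharers -> C1=E (exclusive)] -> [I,E,I] (invalidations this op: 0; running total: 0)
Op 2: C2 write [C2 write: invalidate ['C1=E'] -> C2=M] -> [I,I,M] (invalidations this op: 1; running total: 1)
Op 3: C2 write [C2 write: already M (modified), no change] -> [I,I,M] (invalidations this op: 0; running total: 1)
Op 4: C0 write [C0 write: invalidate ['C2=M'] -> C0=M] -> [M,I,I] (invalidations this op: 1; running total: 2)
Op 5: C1 write [C1 write: invalidate ['C0=M'] -> C1=M] -> [I,M,I] (invalidations this op: 1; running total: 3)
Op 6: C2 read [C2 read from I: others=['C1=M'] -> C2=S, others downsized to S] -> [I,S,S] (invalidations this op: 0; running total: 3)
Op 7: C2 write [C2 write: invalidate ['C1=S'] -> C2=M] -> [I,I,M] (invalidations this op: 1; running total: 4)
Op 8: C1 write [C1 write: invalidate ['C2=M'] -> C1=M] -> [I,M,I] (invalidations this op: 1; running total: 5)
Op 9: C2 read [C2 read from I: others=['C1=M'] -> C2=S, others downsized to S] -> [I,S,S] (invalidations this op: 0; running total: 5)
Op 10: C1 write [C1 write: invalidate ['C2=S'] -> C1=M] -> [I,M,I] (invalidations this op: 1; running total: 6)
Op 11: C0 read [C0 read from I: others=['C1=M'] -> C0=S, others downsized to S] -> [S,S,I] (invalidations this op: 0; running total: 6)
Op 12: C2 write [C2 write: invalidate ['C0=S', 'C1=S'] -> C2=M] -> [I,I,M] (invalidations this op: 2; running total: 8)

Answer: 8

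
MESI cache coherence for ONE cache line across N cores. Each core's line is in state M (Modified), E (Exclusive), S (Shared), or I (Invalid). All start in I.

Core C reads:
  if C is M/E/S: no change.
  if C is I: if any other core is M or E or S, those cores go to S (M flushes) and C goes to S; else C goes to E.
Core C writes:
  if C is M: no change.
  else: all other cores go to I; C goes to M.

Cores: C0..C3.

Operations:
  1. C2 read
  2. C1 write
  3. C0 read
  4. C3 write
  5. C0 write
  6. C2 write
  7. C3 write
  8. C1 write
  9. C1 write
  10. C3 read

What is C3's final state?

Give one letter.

Answer: S

Derivation:
Op 1: C2 read [C2 read from I: no other sharers -> C2=E (exclusive)] -> [I,I,E,I]
Op 2: C1 write [C1 write: invalidate ['C2=E'] -> C1=M] -> [I,M,I,I]
Op 3: C0 read [C0 read from I: others=['C1=M'] -> C0=S, others downsized to S] -> [S,S,I,I]
Op 4: C3 write [C3 write: invalidate ['C0=S', 'C1=S'] -> C3=M] -> [I,I,I,M]
Op 5: C0 write [C0 write: invalidate ['C3=M'] -> C0=M] -> [M,I,I,I]
Op 6: C2 write [C2 write: invalidate ['C0=M'] -> C2=M] -> [I,I,M,I]
Op 7: C3 write [C3 write: invalidate ['C2=M'] -> C3=M] -> [I,I,I,M]
Op 8: C1 write [C1 write: invalidate ['C3=M'] -> C1=M] -> [I,M,I,I]
Op 9: C1 write [C1 write: already M (modified), no change] -> [I,M,I,I]
Op 10: C3 read [C3 read from I: others=['C1=M'] -> C3=S, others downsized to S] -> [I,S,I,S]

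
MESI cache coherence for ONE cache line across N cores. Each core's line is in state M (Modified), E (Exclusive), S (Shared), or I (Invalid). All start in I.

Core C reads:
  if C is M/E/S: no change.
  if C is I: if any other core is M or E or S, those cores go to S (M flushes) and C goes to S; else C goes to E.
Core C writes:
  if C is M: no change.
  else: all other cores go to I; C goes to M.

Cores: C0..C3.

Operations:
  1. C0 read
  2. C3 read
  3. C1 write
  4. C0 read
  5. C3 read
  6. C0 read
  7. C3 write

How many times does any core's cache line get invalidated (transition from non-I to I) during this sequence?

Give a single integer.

Answer: 4

Derivation:
Op 1: C0 read [C0 read from I: no other sharers -> C0=E (exclusive)] -> [E,I,I,I] (invalidations this op: 0; running total: 0)
Op 2: C3 read [C3 read from I: others=['C0=E'] -> C3=S, others downsized to S] -> [S,I,I,S] (invalidations this op: 0; running total: 0)
Op 3: C1 write [C1 write: invalidate ['C0=S', 'C3=S'] -> C1=M] -> [I,M,I,I] (invalidations this op: 2; running total: 2)
Op 4: C0 read [C0 read from I: others=['C1=M'] -> C0=S, others downsized to S] -> [S,S,I,I] (invalidations this op: 0; running total: 2)
Op 5: C3 read [C3 read from I: others=['C0=S', 'C1=S'] -> C3=S, others downsized to S] -> [S,S,I,S] (invalidations this op: 0; running total: 2)
Op 6: C0 read [C0 read: already in S, no change] -> [S,S,I,S] (invalidations this op: 0; running total: 2)
Op 7: C3 write [C3 write: invalidate ['C0=S', 'C1=S'] -> C3=M] -> [I,I,I,M] (invalidations this op: 2; running total: 4)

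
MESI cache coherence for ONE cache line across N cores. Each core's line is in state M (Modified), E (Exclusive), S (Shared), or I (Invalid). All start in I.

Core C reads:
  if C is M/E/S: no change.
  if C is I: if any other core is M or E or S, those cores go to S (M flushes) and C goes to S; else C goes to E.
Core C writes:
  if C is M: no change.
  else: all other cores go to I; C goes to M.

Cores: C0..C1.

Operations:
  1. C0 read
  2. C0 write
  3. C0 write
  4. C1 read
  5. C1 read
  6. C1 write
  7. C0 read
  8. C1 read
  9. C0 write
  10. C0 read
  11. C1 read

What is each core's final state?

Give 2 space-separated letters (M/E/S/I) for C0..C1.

Op 1: C0 read [C0 read from I: no other sharers -> C0=E (exclusive)] -> [E,I]
Op 2: C0 write [C0 write: invalidate none -> C0=M] -> [M,I]
Op 3: C0 write [C0 write: already M (modified), no change] -> [M,I]
Op 4: C1 read [C1 read from I: others=['C0=M'] -> C1=S, others downsized to S] -> [S,S]
Op 5: C1 read [C1 read: already in S, no change] -> [S,S]
Op 6: C1 write [C1 write: invalidate ['C0=S'] -> C1=M] -> [I,M]
Op 7: C0 read [C0 read from I: others=['C1=M'] -> C0=S, others downsized to S] -> [S,S]
Op 8: C1 read [C1 read: already in S, no change] -> [S,S]
Op 9: C0 write [C0 write: invalidate ['C1=S'] -> C0=M] -> [M,I]
Op 10: C0 read [C0 read: already in M, no change] -> [M,I]
Op 11: C1 read [C1 read from I: others=['C0=M'] -> C1=S, others downsized to S] -> [S,S]

Answer: S S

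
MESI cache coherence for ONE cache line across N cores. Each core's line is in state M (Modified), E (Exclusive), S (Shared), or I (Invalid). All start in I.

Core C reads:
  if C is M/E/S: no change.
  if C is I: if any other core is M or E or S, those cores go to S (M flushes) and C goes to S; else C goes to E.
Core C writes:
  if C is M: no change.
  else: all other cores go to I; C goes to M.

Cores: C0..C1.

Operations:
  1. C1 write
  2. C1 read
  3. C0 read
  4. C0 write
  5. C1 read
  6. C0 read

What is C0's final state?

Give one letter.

Answer: S

Derivation:
Op 1: C1 write [C1 write: invalidate none -> C1=M] -> [I,M]
Op 2: C1 read [C1 read: already in M, no change] -> [I,M]
Op 3: C0 read [C0 read from I: others=['C1=M'] -> C0=S, others downsized to S] -> [S,S]
Op 4: C0 write [C0 write: invalidate ['C1=S'] -> C0=M] -> [M,I]
Op 5: C1 read [C1 read from I: others=['C0=M'] -> C1=S, others downsized to S] -> [S,S]
Op 6: C0 read [C0 read: already in S, no change] -> [S,S]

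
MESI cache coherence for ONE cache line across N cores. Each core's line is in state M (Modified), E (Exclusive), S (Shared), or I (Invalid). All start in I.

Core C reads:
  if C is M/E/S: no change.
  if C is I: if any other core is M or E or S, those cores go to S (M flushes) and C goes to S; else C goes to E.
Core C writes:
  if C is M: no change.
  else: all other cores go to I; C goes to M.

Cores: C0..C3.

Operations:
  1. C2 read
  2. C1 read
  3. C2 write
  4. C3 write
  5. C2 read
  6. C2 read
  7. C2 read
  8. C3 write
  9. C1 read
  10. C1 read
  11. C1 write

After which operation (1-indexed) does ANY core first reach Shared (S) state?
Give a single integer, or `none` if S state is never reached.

Op 1: C2 read [C2 read from I: no other sharers -> C2=E (exclusive)] -> [I,I,E,I]
Op 2: C1 read [C1 read from I: others=['C2=E'] -> C1=S, others downsized to S] -> [I,S,S,I]
  -> First S state at op 2; remaining ops need not be traced.

Answer: 2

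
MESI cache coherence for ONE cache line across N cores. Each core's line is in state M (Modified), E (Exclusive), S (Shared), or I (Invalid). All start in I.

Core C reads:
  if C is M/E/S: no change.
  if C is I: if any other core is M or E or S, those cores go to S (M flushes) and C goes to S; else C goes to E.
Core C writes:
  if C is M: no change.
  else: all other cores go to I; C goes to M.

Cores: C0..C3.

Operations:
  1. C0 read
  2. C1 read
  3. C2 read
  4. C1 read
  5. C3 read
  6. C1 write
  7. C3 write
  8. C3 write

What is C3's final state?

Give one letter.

Answer: M

Derivation:
Op 1: C0 read [C0 read from I: no other sharers -> C0=E (exclusive)] -> [E,I,I,I]
Op 2: C1 read [C1 read from I: others=['C0=E'] -> C1=S, others downsized to S] -> [S,S,I,I]
Op 3: C2 read [C2 read from I: others=['C0=S', 'C1=S'] -> C2=S, others downsized to S] -> [S,S,S,I]
Op 4: C1 read [C1 read: already in S, no change] -> [S,S,S,I]
Op 5: C3 read [C3 read from I: others=['C0=S', 'C1=S', 'C2=S'] -> C3=S, others downsized to S] -> [S,S,S,S]
Op 6: C1 write [C1 write: invalidate ['C0=S', 'C2=S', 'C3=S'] -> C1=M] -> [I,M,I,I]
Op 7: C3 write [C3 write: invalidate ['C1=M'] -> C3=M] -> [I,I,I,M]
Op 8: C3 write [C3 write: already M (modified), no change] -> [I,I,I,M]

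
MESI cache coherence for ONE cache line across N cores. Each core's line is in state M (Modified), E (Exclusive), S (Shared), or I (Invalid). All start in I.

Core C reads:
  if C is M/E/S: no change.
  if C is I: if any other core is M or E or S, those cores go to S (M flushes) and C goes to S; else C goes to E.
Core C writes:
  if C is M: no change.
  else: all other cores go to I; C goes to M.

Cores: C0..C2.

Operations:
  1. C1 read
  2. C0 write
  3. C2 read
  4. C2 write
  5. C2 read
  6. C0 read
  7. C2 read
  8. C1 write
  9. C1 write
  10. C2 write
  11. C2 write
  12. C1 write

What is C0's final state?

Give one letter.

Answer: I

Derivation:
Op 1: C1 read [C1 read from I: no other sharers -> C1=E (exclusive)] -> [I,E,I]
Op 2: C0 write [C0 write: invalidate ['C1=E'] -> C0=M] -> [M,I,I]
Op 3: C2 read [C2 read from I: others=['C0=M'] -> C2=S, others downsized to S] -> [S,I,S]
Op 4: C2 write [C2 write: invalidate ['C0=S'] -> C2=M] -> [I,I,M]
Op 5: C2 read [C2 read: already in M, no change] -> [I,I,M]
Op 6: C0 read [C0 read from I: others=['C2=M'] -> C0=S, others downsized to S] -> [S,I,S]
Op 7: C2 read [C2 read: already in S, no change] -> [S,I,S]
Op 8: C1 write [C1 write: invalidate ['C0=S', 'C2=S'] -> C1=M] -> [I,M,I]
Op 9: C1 write [C1 write: already M (modified), no change] -> [I,M,I]
Op 10: C2 write [C2 write: invalidate ['C1=M'] -> C2=M] -> [I,I,M]
Op 11: C2 write [C2 write: already M (modified), no change] -> [I,I,M]
Op 12: C1 write [C1 write: invalidate ['C2=M'] -> C1=M] -> [I,M,I]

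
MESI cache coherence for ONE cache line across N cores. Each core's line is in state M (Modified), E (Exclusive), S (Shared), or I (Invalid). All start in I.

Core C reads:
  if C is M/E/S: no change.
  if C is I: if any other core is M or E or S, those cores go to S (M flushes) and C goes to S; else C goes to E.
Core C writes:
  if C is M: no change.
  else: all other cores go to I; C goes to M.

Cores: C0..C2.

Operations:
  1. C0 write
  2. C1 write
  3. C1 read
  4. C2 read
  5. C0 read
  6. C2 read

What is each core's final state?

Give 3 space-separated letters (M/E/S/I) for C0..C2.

Op 1: C0 write [C0 write: invalidate none -> C0=M] -> [M,I,I]
Op 2: C1 write [C1 write: invalidate ['C0=M'] -> C1=M] -> [I,M,I]
Op 3: C1 read [C1 read: already in M, no change] -> [I,M,I]
Op 4: C2 read [C2 read from I: others=['C1=M'] -> C2=S, others downsized to S] -> [I,S,S]
Op 5: C0 read [C0 read from I: others=['C1=S', 'C2=S'] -> C0=S, others downsized to S] -> [S,S,S]
Op 6: C2 read [C2 read: already in S, no change] -> [S,S,S]

Answer: S S S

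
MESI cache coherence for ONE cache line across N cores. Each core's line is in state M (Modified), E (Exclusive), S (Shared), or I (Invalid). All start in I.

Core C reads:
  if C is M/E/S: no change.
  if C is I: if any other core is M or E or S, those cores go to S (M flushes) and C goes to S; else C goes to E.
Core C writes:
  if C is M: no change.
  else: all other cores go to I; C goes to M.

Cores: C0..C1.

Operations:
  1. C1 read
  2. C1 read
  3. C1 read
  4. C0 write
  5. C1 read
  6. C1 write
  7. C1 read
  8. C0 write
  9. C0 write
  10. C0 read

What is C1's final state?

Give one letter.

Op 1: C1 read [C1 read from I: no other sharers -> C1=E (exclusive)] -> [I,E]
Op 2: C1 read [C1 read: already in E, no change] -> [I,E]
Op 3: C1 read [C1 read: already in E, no change] -> [I,E]
Op 4: C0 write [C0 write: invalidate ['C1=E'] -> C0=M] -> [M,I]
Op 5: C1 read [C1 read from I: others=['C0=M'] -> C1=S, others downsized to S] -> [S,S]
Op 6: C1 write [C1 write: invalidate ['C0=S'] -> C1=M] -> [I,M]
Op 7: C1 read [C1 read: already in M, no change] -> [I,M]
Op 8: C0 write [C0 write: invalidate ['C1=M'] -> C0=M] -> [M,I]
Op 9: C0 write [C0 write: already M (modified), no change] -> [M,I]
Op 10: C0 read [C0 read: already in M, no change] -> [M,I]

Answer: I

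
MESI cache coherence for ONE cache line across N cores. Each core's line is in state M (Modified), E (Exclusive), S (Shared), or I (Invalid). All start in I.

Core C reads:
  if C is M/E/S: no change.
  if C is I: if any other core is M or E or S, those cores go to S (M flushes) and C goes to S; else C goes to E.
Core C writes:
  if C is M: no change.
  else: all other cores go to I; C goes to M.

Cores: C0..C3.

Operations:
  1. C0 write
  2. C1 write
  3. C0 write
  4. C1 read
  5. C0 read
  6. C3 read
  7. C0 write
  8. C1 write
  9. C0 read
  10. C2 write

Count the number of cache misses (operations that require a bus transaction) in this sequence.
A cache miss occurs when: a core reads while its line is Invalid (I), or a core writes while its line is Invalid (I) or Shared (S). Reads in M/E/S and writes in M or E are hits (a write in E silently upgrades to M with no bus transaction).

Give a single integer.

Op 1: C0 write [C0 write: invalidate none -> C0=M] -> [M,I,I,I] [MISS #1: write from I]
Op 2: C1 write [C1 write: invalidate ['C0=M'] -> C1=M] -> [I,M,I,I] [MISS #2: write from I]
Op 3: C0 write [C0 write: invalidate ['C1=M'] -> C0=M] -> [M,I,I,I] [MISS #3: write from I]
Op 4: C1 read [C1 read from I: others=['C0=M'] -> C1=S, others downsized to S] -> [S,S,I,I] [MISS #4: read from I]
Op 5: C0 read [C0 read: already in S, no change] -> [S,S,I,I] [hit: read from S]
Op 6: C3 read [C3 read from I: others=['C0=S', 'C1=S'] -> C3=S, others downsized to S] -> [S,S,I,S] [MISS #5: read from I]
Op 7: C0 write [C0 write: invalidate ['C1=S', 'C3=S'] -> C0=M] -> [M,I,I,I] [MISS #6: write from S]
Op 8: C1 write [C1 write: invalidate ['C0=M'] -> C1=M] -> [I,M,I,I] [MISS #7: write from I]
Op 9: C0 read [C0 read from I: others=['C1=M'] -> C0=S, others downsized to S] -> [S,S,I,I] [MISS #8: read from I]
Op 10: C2 write [C2 write: invalidate ['C0=S', 'C1=S'] -> C2=M] -> [I,I,M,I] [MISS #9: write from I]

Answer: 9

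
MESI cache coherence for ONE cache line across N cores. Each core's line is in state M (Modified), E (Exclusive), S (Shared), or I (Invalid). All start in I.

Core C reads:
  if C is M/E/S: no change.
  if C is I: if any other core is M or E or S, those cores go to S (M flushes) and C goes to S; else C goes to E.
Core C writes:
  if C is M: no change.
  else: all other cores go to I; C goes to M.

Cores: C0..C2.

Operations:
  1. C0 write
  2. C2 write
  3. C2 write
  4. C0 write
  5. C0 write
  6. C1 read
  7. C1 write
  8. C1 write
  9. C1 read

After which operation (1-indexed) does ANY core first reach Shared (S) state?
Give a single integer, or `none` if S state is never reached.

Op 1: C0 write [C0 write: invalidate none -> C0=M] -> [M,I,I]
Op 2: C2 write [C2 write: invalidate ['C0=M'] -> C2=M] -> [I,I,M]
Op 3: C2 write [C2 write: already M (modified), no change] -> [I,I,M]
Op 4: C0 write [C0 write: invalidate ['C2=M'] -> C0=M] -> [M,I,I]
Op 5: C0 write [C0 write: already M (modified), no change] -> [M,I,I]
Op 6: C1 read [C1 read from I: others=['C0=M'] -> C1=S, others downsized to S] -> [S,S,I]
  -> First S state at op 6; remaining ops need not be traced.

Answer: 6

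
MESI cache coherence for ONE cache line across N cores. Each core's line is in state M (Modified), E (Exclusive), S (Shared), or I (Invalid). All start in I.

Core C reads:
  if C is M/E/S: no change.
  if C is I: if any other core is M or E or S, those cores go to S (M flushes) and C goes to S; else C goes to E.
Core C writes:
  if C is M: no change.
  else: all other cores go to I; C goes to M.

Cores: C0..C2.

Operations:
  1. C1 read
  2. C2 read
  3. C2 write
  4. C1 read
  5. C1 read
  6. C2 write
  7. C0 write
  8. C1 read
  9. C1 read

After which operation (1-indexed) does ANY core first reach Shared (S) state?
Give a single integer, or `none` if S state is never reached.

Answer: 2

Derivation:
Op 1: C1 read [C1 read from I: no other sharers -> C1=E (exclusive)] -> [I,E,I]
Op 2: C2 read [C2 read from I: others=['C1=E'] -> C2=S, others downsized to S] -> [I,S,S]
  -> First S state at op 2; remaining ops need not be traced.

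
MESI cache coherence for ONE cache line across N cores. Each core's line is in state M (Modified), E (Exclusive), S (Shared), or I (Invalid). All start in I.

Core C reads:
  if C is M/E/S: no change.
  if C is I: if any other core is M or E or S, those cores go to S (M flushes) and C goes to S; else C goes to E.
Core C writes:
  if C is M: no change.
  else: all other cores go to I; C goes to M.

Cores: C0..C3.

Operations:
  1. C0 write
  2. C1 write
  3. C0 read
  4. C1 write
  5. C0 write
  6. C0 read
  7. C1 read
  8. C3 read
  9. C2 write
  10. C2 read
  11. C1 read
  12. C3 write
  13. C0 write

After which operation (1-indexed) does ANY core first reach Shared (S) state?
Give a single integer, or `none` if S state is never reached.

Op 1: C0 write [C0 write: invalidate none -> C0=M] -> [M,I,I,I]
Op 2: C1 write [C1 write: invalidate ['C0=M'] -> C1=M] -> [I,M,I,I]
Op 3: C0 read [C0 read from I: others=['C1=M'] -> C0=S, others downsized to S] -> [S,S,I,I]
  -> First S state at op 3; remaining ops need not be traced.

Answer: 3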